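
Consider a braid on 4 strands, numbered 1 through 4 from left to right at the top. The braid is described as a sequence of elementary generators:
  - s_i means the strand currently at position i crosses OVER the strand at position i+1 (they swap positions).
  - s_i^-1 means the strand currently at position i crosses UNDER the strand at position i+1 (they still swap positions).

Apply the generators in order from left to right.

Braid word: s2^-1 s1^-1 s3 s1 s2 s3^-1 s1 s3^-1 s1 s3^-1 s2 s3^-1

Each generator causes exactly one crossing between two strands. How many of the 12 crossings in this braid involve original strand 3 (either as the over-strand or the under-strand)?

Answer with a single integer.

Answer: 8

Derivation:
Gen 1: crossing 2x3. Involves strand 3? yes. Count so far: 1
Gen 2: crossing 1x3. Involves strand 3? yes. Count so far: 2
Gen 3: crossing 2x4. Involves strand 3? no. Count so far: 2
Gen 4: crossing 3x1. Involves strand 3? yes. Count so far: 3
Gen 5: crossing 3x4. Involves strand 3? yes. Count so far: 4
Gen 6: crossing 3x2. Involves strand 3? yes. Count so far: 5
Gen 7: crossing 1x4. Involves strand 3? no. Count so far: 5
Gen 8: crossing 2x3. Involves strand 3? yes. Count so far: 6
Gen 9: crossing 4x1. Involves strand 3? no. Count so far: 6
Gen 10: crossing 3x2. Involves strand 3? yes. Count so far: 7
Gen 11: crossing 4x2. Involves strand 3? no. Count so far: 7
Gen 12: crossing 4x3. Involves strand 3? yes. Count so far: 8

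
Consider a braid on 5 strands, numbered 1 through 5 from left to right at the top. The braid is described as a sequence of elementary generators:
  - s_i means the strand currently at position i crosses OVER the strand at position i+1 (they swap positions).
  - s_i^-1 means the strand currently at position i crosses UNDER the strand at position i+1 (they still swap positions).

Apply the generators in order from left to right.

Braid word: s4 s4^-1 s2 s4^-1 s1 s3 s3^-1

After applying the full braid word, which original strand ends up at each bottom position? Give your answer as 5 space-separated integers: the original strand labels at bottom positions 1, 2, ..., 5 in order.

Gen 1 (s4): strand 4 crosses over strand 5. Perm now: [1 2 3 5 4]
Gen 2 (s4^-1): strand 5 crosses under strand 4. Perm now: [1 2 3 4 5]
Gen 3 (s2): strand 2 crosses over strand 3. Perm now: [1 3 2 4 5]
Gen 4 (s4^-1): strand 4 crosses under strand 5. Perm now: [1 3 2 5 4]
Gen 5 (s1): strand 1 crosses over strand 3. Perm now: [3 1 2 5 4]
Gen 6 (s3): strand 2 crosses over strand 5. Perm now: [3 1 5 2 4]
Gen 7 (s3^-1): strand 5 crosses under strand 2. Perm now: [3 1 2 5 4]

Answer: 3 1 2 5 4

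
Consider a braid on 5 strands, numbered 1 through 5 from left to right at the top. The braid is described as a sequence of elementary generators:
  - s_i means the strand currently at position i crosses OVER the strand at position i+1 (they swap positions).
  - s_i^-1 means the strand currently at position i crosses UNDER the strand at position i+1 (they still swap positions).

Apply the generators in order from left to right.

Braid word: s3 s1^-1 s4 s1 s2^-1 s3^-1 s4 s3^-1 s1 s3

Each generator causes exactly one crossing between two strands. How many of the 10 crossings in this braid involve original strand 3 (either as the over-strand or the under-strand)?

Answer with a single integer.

Answer: 5

Derivation:
Gen 1: crossing 3x4. Involves strand 3? yes. Count so far: 1
Gen 2: crossing 1x2. Involves strand 3? no. Count so far: 1
Gen 3: crossing 3x5. Involves strand 3? yes. Count so far: 2
Gen 4: crossing 2x1. Involves strand 3? no. Count so far: 2
Gen 5: crossing 2x4. Involves strand 3? no. Count so far: 2
Gen 6: crossing 2x5. Involves strand 3? no. Count so far: 2
Gen 7: crossing 2x3. Involves strand 3? yes. Count so far: 3
Gen 8: crossing 5x3. Involves strand 3? yes. Count so far: 4
Gen 9: crossing 1x4. Involves strand 3? no. Count so far: 4
Gen 10: crossing 3x5. Involves strand 3? yes. Count so far: 5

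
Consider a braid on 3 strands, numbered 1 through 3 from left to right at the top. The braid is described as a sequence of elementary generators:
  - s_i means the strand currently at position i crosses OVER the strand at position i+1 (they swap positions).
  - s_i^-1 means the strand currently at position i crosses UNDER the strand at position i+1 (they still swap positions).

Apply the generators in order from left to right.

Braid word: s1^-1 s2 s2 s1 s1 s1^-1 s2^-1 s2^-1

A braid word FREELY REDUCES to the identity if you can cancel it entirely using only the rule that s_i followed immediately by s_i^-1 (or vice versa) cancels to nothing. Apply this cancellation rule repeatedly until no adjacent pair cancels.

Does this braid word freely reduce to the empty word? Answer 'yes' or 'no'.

Gen 1 (s1^-1): push. Stack: [s1^-1]
Gen 2 (s2): push. Stack: [s1^-1 s2]
Gen 3 (s2): push. Stack: [s1^-1 s2 s2]
Gen 4 (s1): push. Stack: [s1^-1 s2 s2 s1]
Gen 5 (s1): push. Stack: [s1^-1 s2 s2 s1 s1]
Gen 6 (s1^-1): cancels prior s1. Stack: [s1^-1 s2 s2 s1]
Gen 7 (s2^-1): push. Stack: [s1^-1 s2 s2 s1 s2^-1]
Gen 8 (s2^-1): push. Stack: [s1^-1 s2 s2 s1 s2^-1 s2^-1]
Reduced word: s1^-1 s2 s2 s1 s2^-1 s2^-1

Answer: no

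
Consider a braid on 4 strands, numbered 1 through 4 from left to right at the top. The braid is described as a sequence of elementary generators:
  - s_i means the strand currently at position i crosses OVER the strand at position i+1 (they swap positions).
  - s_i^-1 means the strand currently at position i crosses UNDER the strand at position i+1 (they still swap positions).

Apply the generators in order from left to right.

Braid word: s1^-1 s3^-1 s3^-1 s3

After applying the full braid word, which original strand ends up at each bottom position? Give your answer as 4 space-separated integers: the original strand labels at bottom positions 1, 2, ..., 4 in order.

Gen 1 (s1^-1): strand 1 crosses under strand 2. Perm now: [2 1 3 4]
Gen 2 (s3^-1): strand 3 crosses under strand 4. Perm now: [2 1 4 3]
Gen 3 (s3^-1): strand 4 crosses under strand 3. Perm now: [2 1 3 4]
Gen 4 (s3): strand 3 crosses over strand 4. Perm now: [2 1 4 3]

Answer: 2 1 4 3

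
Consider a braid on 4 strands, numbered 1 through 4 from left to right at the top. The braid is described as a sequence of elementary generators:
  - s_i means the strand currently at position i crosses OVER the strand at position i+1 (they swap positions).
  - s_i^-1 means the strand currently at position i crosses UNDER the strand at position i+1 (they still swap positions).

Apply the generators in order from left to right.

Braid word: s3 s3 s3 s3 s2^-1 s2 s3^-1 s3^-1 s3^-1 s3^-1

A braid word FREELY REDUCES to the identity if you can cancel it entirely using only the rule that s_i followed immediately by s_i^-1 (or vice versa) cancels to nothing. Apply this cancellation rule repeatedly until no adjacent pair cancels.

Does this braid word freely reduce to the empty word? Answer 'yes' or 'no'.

Gen 1 (s3): push. Stack: [s3]
Gen 2 (s3): push. Stack: [s3 s3]
Gen 3 (s3): push. Stack: [s3 s3 s3]
Gen 4 (s3): push. Stack: [s3 s3 s3 s3]
Gen 5 (s2^-1): push. Stack: [s3 s3 s3 s3 s2^-1]
Gen 6 (s2): cancels prior s2^-1. Stack: [s3 s3 s3 s3]
Gen 7 (s3^-1): cancels prior s3. Stack: [s3 s3 s3]
Gen 8 (s3^-1): cancels prior s3. Stack: [s3 s3]
Gen 9 (s3^-1): cancels prior s3. Stack: [s3]
Gen 10 (s3^-1): cancels prior s3. Stack: []
Reduced word: (empty)

Answer: yes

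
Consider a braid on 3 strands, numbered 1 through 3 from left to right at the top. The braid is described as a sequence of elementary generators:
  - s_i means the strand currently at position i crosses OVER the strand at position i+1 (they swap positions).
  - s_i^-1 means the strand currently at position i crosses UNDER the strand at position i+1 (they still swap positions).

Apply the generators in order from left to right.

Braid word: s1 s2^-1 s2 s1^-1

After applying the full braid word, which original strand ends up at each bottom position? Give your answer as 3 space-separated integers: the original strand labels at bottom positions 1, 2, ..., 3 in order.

Gen 1 (s1): strand 1 crosses over strand 2. Perm now: [2 1 3]
Gen 2 (s2^-1): strand 1 crosses under strand 3. Perm now: [2 3 1]
Gen 3 (s2): strand 3 crosses over strand 1. Perm now: [2 1 3]
Gen 4 (s1^-1): strand 2 crosses under strand 1. Perm now: [1 2 3]

Answer: 1 2 3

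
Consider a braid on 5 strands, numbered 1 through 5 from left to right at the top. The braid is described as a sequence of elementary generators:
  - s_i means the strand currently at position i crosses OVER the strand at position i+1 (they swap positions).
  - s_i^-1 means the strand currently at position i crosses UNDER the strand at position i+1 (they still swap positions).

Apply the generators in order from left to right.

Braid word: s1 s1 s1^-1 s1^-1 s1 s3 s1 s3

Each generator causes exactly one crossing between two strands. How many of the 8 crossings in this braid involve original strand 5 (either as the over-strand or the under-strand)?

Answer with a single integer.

Gen 1: crossing 1x2. Involves strand 5? no. Count so far: 0
Gen 2: crossing 2x1. Involves strand 5? no. Count so far: 0
Gen 3: crossing 1x2. Involves strand 5? no. Count so far: 0
Gen 4: crossing 2x1. Involves strand 5? no. Count so far: 0
Gen 5: crossing 1x2. Involves strand 5? no. Count so far: 0
Gen 6: crossing 3x4. Involves strand 5? no. Count so far: 0
Gen 7: crossing 2x1. Involves strand 5? no. Count so far: 0
Gen 8: crossing 4x3. Involves strand 5? no. Count so far: 0

Answer: 0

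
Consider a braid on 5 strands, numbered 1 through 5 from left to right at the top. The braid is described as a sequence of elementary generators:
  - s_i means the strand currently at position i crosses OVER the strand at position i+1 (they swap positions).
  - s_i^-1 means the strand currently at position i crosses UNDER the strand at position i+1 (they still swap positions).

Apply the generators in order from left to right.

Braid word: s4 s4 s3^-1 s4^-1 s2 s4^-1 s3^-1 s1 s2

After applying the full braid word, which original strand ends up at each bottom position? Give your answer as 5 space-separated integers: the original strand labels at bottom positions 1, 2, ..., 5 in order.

Gen 1 (s4): strand 4 crosses over strand 5. Perm now: [1 2 3 5 4]
Gen 2 (s4): strand 5 crosses over strand 4. Perm now: [1 2 3 4 5]
Gen 3 (s3^-1): strand 3 crosses under strand 4. Perm now: [1 2 4 3 5]
Gen 4 (s4^-1): strand 3 crosses under strand 5. Perm now: [1 2 4 5 3]
Gen 5 (s2): strand 2 crosses over strand 4. Perm now: [1 4 2 5 3]
Gen 6 (s4^-1): strand 5 crosses under strand 3. Perm now: [1 4 2 3 5]
Gen 7 (s3^-1): strand 2 crosses under strand 3. Perm now: [1 4 3 2 5]
Gen 8 (s1): strand 1 crosses over strand 4. Perm now: [4 1 3 2 5]
Gen 9 (s2): strand 1 crosses over strand 3. Perm now: [4 3 1 2 5]

Answer: 4 3 1 2 5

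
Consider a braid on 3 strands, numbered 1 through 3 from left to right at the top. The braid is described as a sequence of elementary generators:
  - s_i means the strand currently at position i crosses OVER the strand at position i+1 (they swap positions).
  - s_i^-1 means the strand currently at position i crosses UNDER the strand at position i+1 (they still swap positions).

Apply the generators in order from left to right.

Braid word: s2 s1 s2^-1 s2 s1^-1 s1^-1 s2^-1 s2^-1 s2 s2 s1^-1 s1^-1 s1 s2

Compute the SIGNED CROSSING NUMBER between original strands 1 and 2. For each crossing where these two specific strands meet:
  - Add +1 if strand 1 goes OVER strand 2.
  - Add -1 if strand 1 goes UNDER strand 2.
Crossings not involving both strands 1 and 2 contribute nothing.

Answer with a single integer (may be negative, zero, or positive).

Answer: -2

Derivation:
Gen 1: crossing 2x3. Both 1&2? no. Sum: 0
Gen 2: crossing 1x3. Both 1&2? no. Sum: 0
Gen 3: 1 under 2. Both 1&2? yes. Contrib: -1. Sum: -1
Gen 4: 2 over 1. Both 1&2? yes. Contrib: -1. Sum: -2
Gen 5: crossing 3x1. Both 1&2? no. Sum: -2
Gen 6: crossing 1x3. Both 1&2? no. Sum: -2
Gen 7: 1 under 2. Both 1&2? yes. Contrib: -1. Sum: -3
Gen 8: 2 under 1. Both 1&2? yes. Contrib: +1. Sum: -2
Gen 9: 1 over 2. Both 1&2? yes. Contrib: +1. Sum: -1
Gen 10: 2 over 1. Both 1&2? yes. Contrib: -1. Sum: -2
Gen 11: crossing 3x1. Both 1&2? no. Sum: -2
Gen 12: crossing 1x3. Both 1&2? no. Sum: -2
Gen 13: crossing 3x1. Both 1&2? no. Sum: -2
Gen 14: crossing 3x2. Both 1&2? no. Sum: -2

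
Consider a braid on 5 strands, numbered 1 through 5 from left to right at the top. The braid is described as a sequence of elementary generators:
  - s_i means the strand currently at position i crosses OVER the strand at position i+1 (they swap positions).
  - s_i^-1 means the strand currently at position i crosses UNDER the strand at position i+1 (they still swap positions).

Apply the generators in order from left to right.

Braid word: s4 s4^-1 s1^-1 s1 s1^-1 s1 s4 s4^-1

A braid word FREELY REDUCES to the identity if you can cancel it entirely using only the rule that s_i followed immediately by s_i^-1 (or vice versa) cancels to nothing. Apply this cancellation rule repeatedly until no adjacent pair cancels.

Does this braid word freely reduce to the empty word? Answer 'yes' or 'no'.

Answer: yes

Derivation:
Gen 1 (s4): push. Stack: [s4]
Gen 2 (s4^-1): cancels prior s4. Stack: []
Gen 3 (s1^-1): push. Stack: [s1^-1]
Gen 4 (s1): cancels prior s1^-1. Stack: []
Gen 5 (s1^-1): push. Stack: [s1^-1]
Gen 6 (s1): cancels prior s1^-1. Stack: []
Gen 7 (s4): push. Stack: [s4]
Gen 8 (s4^-1): cancels prior s4. Stack: []
Reduced word: (empty)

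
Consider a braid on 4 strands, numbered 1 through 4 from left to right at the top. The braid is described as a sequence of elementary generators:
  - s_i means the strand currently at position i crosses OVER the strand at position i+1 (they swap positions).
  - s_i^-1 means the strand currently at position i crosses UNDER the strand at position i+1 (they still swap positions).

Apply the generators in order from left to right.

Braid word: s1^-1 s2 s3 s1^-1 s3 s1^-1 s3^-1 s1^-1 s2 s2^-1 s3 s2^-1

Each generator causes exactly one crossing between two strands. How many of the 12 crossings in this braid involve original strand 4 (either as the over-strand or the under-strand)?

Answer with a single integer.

Answer: 6

Derivation:
Gen 1: crossing 1x2. Involves strand 4? no. Count so far: 0
Gen 2: crossing 1x3. Involves strand 4? no. Count so far: 0
Gen 3: crossing 1x4. Involves strand 4? yes. Count so far: 1
Gen 4: crossing 2x3. Involves strand 4? no. Count so far: 1
Gen 5: crossing 4x1. Involves strand 4? yes. Count so far: 2
Gen 6: crossing 3x2. Involves strand 4? no. Count so far: 2
Gen 7: crossing 1x4. Involves strand 4? yes. Count so far: 3
Gen 8: crossing 2x3. Involves strand 4? no. Count so far: 3
Gen 9: crossing 2x4. Involves strand 4? yes. Count so far: 4
Gen 10: crossing 4x2. Involves strand 4? yes. Count so far: 5
Gen 11: crossing 4x1. Involves strand 4? yes. Count so far: 6
Gen 12: crossing 2x1. Involves strand 4? no. Count so far: 6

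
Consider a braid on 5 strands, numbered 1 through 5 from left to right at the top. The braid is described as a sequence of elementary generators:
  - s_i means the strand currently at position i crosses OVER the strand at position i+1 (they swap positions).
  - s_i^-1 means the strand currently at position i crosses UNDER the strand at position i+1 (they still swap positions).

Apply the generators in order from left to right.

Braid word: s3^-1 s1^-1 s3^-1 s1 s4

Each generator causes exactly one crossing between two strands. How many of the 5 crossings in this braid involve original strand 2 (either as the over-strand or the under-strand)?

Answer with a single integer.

Gen 1: crossing 3x4. Involves strand 2? no. Count so far: 0
Gen 2: crossing 1x2. Involves strand 2? yes. Count so far: 1
Gen 3: crossing 4x3. Involves strand 2? no. Count so far: 1
Gen 4: crossing 2x1. Involves strand 2? yes. Count so far: 2
Gen 5: crossing 4x5. Involves strand 2? no. Count so far: 2

Answer: 2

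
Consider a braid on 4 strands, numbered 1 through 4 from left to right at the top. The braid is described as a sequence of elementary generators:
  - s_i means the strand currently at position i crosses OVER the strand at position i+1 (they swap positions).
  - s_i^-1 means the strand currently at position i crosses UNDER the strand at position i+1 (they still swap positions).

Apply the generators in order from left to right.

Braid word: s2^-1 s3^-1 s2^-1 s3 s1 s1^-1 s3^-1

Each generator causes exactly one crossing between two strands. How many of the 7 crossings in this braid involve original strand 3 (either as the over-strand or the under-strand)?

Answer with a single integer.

Gen 1: crossing 2x3. Involves strand 3? yes. Count so far: 1
Gen 2: crossing 2x4. Involves strand 3? no. Count so far: 1
Gen 3: crossing 3x4. Involves strand 3? yes. Count so far: 2
Gen 4: crossing 3x2. Involves strand 3? yes. Count so far: 3
Gen 5: crossing 1x4. Involves strand 3? no. Count so far: 3
Gen 6: crossing 4x1. Involves strand 3? no. Count so far: 3
Gen 7: crossing 2x3. Involves strand 3? yes. Count so far: 4

Answer: 4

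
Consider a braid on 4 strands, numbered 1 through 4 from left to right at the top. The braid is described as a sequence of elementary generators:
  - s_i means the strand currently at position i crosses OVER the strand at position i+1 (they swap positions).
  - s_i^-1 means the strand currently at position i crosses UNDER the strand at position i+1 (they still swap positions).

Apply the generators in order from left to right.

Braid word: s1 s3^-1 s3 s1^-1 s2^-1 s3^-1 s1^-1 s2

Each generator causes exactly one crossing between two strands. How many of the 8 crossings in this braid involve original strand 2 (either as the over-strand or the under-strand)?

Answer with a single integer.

Answer: 4

Derivation:
Gen 1: crossing 1x2. Involves strand 2? yes. Count so far: 1
Gen 2: crossing 3x4. Involves strand 2? no. Count so far: 1
Gen 3: crossing 4x3. Involves strand 2? no. Count so far: 1
Gen 4: crossing 2x1. Involves strand 2? yes. Count so far: 2
Gen 5: crossing 2x3. Involves strand 2? yes. Count so far: 3
Gen 6: crossing 2x4. Involves strand 2? yes. Count so far: 4
Gen 7: crossing 1x3. Involves strand 2? no. Count so far: 4
Gen 8: crossing 1x4. Involves strand 2? no. Count so far: 4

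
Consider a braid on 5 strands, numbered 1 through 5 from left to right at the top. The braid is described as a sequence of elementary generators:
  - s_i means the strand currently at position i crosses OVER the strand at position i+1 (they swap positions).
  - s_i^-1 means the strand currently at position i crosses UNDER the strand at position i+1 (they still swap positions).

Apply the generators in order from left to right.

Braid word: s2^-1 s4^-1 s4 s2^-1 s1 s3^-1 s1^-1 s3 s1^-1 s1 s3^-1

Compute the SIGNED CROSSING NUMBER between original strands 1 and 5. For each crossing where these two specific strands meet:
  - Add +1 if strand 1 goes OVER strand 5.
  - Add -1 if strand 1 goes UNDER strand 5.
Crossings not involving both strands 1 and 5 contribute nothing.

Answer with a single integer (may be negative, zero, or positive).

Gen 1: crossing 2x3. Both 1&5? no. Sum: 0
Gen 2: crossing 4x5. Both 1&5? no. Sum: 0
Gen 3: crossing 5x4. Both 1&5? no. Sum: 0
Gen 4: crossing 3x2. Both 1&5? no. Sum: 0
Gen 5: crossing 1x2. Both 1&5? no. Sum: 0
Gen 6: crossing 3x4. Both 1&5? no. Sum: 0
Gen 7: crossing 2x1. Both 1&5? no. Sum: 0
Gen 8: crossing 4x3. Both 1&5? no. Sum: 0
Gen 9: crossing 1x2. Both 1&5? no. Sum: 0
Gen 10: crossing 2x1. Both 1&5? no. Sum: 0
Gen 11: crossing 3x4. Both 1&5? no. Sum: 0

Answer: 0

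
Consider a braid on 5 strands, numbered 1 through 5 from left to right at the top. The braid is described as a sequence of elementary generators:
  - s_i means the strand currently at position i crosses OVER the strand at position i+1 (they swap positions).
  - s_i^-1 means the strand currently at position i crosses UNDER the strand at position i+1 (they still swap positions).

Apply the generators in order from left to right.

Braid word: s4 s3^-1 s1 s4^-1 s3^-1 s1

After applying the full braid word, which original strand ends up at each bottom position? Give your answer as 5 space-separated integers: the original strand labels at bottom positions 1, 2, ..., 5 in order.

Gen 1 (s4): strand 4 crosses over strand 5. Perm now: [1 2 3 5 4]
Gen 2 (s3^-1): strand 3 crosses under strand 5. Perm now: [1 2 5 3 4]
Gen 3 (s1): strand 1 crosses over strand 2. Perm now: [2 1 5 3 4]
Gen 4 (s4^-1): strand 3 crosses under strand 4. Perm now: [2 1 5 4 3]
Gen 5 (s3^-1): strand 5 crosses under strand 4. Perm now: [2 1 4 5 3]
Gen 6 (s1): strand 2 crosses over strand 1. Perm now: [1 2 4 5 3]

Answer: 1 2 4 5 3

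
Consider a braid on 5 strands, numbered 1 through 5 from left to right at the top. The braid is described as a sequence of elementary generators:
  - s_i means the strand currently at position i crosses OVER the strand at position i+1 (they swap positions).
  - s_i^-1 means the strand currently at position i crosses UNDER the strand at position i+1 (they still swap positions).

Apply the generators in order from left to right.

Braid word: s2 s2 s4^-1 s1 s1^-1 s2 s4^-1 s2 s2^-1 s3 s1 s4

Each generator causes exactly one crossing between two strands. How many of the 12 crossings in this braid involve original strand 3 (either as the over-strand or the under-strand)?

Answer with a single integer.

Answer: 6

Derivation:
Gen 1: crossing 2x3. Involves strand 3? yes. Count so far: 1
Gen 2: crossing 3x2. Involves strand 3? yes. Count so far: 2
Gen 3: crossing 4x5. Involves strand 3? no. Count so far: 2
Gen 4: crossing 1x2. Involves strand 3? no. Count so far: 2
Gen 5: crossing 2x1. Involves strand 3? no. Count so far: 2
Gen 6: crossing 2x3. Involves strand 3? yes. Count so far: 3
Gen 7: crossing 5x4. Involves strand 3? no. Count so far: 3
Gen 8: crossing 3x2. Involves strand 3? yes. Count so far: 4
Gen 9: crossing 2x3. Involves strand 3? yes. Count so far: 5
Gen 10: crossing 2x4. Involves strand 3? no. Count so far: 5
Gen 11: crossing 1x3. Involves strand 3? yes. Count so far: 6
Gen 12: crossing 2x5. Involves strand 3? no. Count so far: 6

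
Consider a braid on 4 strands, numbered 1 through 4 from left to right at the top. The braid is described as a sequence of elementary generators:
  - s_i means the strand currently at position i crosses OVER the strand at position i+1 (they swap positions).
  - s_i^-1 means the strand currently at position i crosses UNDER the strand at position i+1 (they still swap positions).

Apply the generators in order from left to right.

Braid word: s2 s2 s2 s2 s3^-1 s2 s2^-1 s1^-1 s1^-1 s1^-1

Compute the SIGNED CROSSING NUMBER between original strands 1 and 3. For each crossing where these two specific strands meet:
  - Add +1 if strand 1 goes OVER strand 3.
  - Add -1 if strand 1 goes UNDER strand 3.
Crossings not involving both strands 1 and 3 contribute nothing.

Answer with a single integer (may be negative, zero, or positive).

Answer: 0

Derivation:
Gen 1: crossing 2x3. Both 1&3? no. Sum: 0
Gen 2: crossing 3x2. Both 1&3? no. Sum: 0
Gen 3: crossing 2x3. Both 1&3? no. Sum: 0
Gen 4: crossing 3x2. Both 1&3? no. Sum: 0
Gen 5: crossing 3x4. Both 1&3? no. Sum: 0
Gen 6: crossing 2x4. Both 1&3? no. Sum: 0
Gen 7: crossing 4x2. Both 1&3? no. Sum: 0
Gen 8: crossing 1x2. Both 1&3? no. Sum: 0
Gen 9: crossing 2x1. Both 1&3? no. Sum: 0
Gen 10: crossing 1x2. Both 1&3? no. Sum: 0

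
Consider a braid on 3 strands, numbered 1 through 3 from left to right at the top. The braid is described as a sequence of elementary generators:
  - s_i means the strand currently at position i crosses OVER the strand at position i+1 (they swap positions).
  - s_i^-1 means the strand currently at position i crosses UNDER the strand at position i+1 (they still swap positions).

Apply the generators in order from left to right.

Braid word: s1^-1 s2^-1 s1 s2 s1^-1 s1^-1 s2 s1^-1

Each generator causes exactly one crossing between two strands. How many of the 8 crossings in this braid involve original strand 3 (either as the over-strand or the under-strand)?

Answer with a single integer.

Gen 1: crossing 1x2. Involves strand 3? no. Count so far: 0
Gen 2: crossing 1x3. Involves strand 3? yes. Count so far: 1
Gen 3: crossing 2x3. Involves strand 3? yes. Count so far: 2
Gen 4: crossing 2x1. Involves strand 3? no. Count so far: 2
Gen 5: crossing 3x1. Involves strand 3? yes. Count so far: 3
Gen 6: crossing 1x3. Involves strand 3? yes. Count so far: 4
Gen 7: crossing 1x2. Involves strand 3? no. Count so far: 4
Gen 8: crossing 3x2. Involves strand 3? yes. Count so far: 5

Answer: 5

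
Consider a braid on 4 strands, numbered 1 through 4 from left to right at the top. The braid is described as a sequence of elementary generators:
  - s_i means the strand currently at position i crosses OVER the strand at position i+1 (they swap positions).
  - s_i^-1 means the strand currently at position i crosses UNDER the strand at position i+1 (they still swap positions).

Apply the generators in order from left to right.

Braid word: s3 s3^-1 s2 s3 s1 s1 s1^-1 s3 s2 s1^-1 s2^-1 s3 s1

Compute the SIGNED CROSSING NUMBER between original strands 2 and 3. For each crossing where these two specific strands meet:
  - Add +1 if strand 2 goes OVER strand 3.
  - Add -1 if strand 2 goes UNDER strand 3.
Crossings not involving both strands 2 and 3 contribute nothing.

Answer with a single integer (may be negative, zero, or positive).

Answer: 2

Derivation:
Gen 1: crossing 3x4. Both 2&3? no. Sum: 0
Gen 2: crossing 4x3. Both 2&3? no. Sum: 0
Gen 3: 2 over 3. Both 2&3? yes. Contrib: +1. Sum: 1
Gen 4: crossing 2x4. Both 2&3? no. Sum: 1
Gen 5: crossing 1x3. Both 2&3? no. Sum: 1
Gen 6: crossing 3x1. Both 2&3? no. Sum: 1
Gen 7: crossing 1x3. Both 2&3? no. Sum: 1
Gen 8: crossing 4x2. Both 2&3? no. Sum: 1
Gen 9: crossing 1x2. Both 2&3? no. Sum: 1
Gen 10: 3 under 2. Both 2&3? yes. Contrib: +1. Sum: 2
Gen 11: crossing 3x1. Both 2&3? no. Sum: 2
Gen 12: crossing 3x4. Both 2&3? no. Sum: 2
Gen 13: crossing 2x1. Both 2&3? no. Sum: 2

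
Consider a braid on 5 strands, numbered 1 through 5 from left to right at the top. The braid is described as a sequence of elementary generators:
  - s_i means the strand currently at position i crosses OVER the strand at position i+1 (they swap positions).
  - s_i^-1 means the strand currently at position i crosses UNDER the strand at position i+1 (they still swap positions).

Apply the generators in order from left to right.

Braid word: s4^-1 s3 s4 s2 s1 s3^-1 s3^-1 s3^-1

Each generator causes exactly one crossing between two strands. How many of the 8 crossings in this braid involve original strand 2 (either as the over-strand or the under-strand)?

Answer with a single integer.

Gen 1: crossing 4x5. Involves strand 2? no. Count so far: 0
Gen 2: crossing 3x5. Involves strand 2? no. Count so far: 0
Gen 3: crossing 3x4. Involves strand 2? no. Count so far: 0
Gen 4: crossing 2x5. Involves strand 2? yes. Count so far: 1
Gen 5: crossing 1x5. Involves strand 2? no. Count so far: 1
Gen 6: crossing 2x4. Involves strand 2? yes. Count so far: 2
Gen 7: crossing 4x2. Involves strand 2? yes. Count so far: 3
Gen 8: crossing 2x4. Involves strand 2? yes. Count so far: 4

Answer: 4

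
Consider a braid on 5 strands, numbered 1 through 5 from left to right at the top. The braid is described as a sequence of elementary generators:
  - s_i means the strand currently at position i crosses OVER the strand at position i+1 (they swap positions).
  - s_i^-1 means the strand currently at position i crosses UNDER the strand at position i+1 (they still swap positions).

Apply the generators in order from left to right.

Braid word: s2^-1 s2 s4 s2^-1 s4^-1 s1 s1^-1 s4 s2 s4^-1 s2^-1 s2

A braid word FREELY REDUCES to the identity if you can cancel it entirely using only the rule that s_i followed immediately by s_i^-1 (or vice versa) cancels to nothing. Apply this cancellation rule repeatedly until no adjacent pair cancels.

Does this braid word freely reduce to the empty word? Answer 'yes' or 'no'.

Answer: yes

Derivation:
Gen 1 (s2^-1): push. Stack: [s2^-1]
Gen 2 (s2): cancels prior s2^-1. Stack: []
Gen 3 (s4): push. Stack: [s4]
Gen 4 (s2^-1): push. Stack: [s4 s2^-1]
Gen 5 (s4^-1): push. Stack: [s4 s2^-1 s4^-1]
Gen 6 (s1): push. Stack: [s4 s2^-1 s4^-1 s1]
Gen 7 (s1^-1): cancels prior s1. Stack: [s4 s2^-1 s4^-1]
Gen 8 (s4): cancels prior s4^-1. Stack: [s4 s2^-1]
Gen 9 (s2): cancels prior s2^-1. Stack: [s4]
Gen 10 (s4^-1): cancels prior s4. Stack: []
Gen 11 (s2^-1): push. Stack: [s2^-1]
Gen 12 (s2): cancels prior s2^-1. Stack: []
Reduced word: (empty)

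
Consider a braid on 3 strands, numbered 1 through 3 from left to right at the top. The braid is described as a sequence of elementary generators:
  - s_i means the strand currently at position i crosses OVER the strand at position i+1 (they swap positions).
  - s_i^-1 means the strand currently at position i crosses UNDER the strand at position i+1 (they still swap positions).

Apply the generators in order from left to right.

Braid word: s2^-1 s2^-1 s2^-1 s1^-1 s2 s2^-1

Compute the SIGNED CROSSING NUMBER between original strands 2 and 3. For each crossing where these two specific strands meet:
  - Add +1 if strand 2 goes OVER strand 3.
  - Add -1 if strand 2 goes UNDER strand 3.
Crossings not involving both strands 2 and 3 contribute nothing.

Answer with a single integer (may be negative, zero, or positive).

Gen 1: 2 under 3. Both 2&3? yes. Contrib: -1. Sum: -1
Gen 2: 3 under 2. Both 2&3? yes. Contrib: +1. Sum: 0
Gen 3: 2 under 3. Both 2&3? yes. Contrib: -1. Sum: -1
Gen 4: crossing 1x3. Both 2&3? no. Sum: -1
Gen 5: crossing 1x2. Both 2&3? no. Sum: -1
Gen 6: crossing 2x1. Both 2&3? no. Sum: -1

Answer: -1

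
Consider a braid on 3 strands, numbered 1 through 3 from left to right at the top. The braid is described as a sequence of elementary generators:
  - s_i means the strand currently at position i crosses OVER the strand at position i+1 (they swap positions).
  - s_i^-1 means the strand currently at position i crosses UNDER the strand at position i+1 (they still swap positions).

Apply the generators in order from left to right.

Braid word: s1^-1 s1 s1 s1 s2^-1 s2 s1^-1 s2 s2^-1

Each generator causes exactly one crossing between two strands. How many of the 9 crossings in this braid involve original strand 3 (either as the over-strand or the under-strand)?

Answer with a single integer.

Answer: 4

Derivation:
Gen 1: crossing 1x2. Involves strand 3? no. Count so far: 0
Gen 2: crossing 2x1. Involves strand 3? no. Count so far: 0
Gen 3: crossing 1x2. Involves strand 3? no. Count so far: 0
Gen 4: crossing 2x1. Involves strand 3? no. Count so far: 0
Gen 5: crossing 2x3. Involves strand 3? yes. Count so far: 1
Gen 6: crossing 3x2. Involves strand 3? yes. Count so far: 2
Gen 7: crossing 1x2. Involves strand 3? no. Count so far: 2
Gen 8: crossing 1x3. Involves strand 3? yes. Count so far: 3
Gen 9: crossing 3x1. Involves strand 3? yes. Count so far: 4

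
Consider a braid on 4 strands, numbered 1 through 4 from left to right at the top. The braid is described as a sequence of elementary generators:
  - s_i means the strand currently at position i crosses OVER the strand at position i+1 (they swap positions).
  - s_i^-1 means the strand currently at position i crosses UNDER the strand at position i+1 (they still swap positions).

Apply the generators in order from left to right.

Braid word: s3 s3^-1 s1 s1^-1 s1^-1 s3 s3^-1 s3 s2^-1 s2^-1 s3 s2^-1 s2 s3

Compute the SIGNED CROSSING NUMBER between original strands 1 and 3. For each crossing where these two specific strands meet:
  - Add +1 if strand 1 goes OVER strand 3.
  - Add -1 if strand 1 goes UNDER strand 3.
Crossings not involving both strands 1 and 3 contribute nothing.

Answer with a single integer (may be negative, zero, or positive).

Answer: -2

Derivation:
Gen 1: crossing 3x4. Both 1&3? no. Sum: 0
Gen 2: crossing 4x3. Both 1&3? no. Sum: 0
Gen 3: crossing 1x2. Both 1&3? no. Sum: 0
Gen 4: crossing 2x1. Both 1&3? no. Sum: 0
Gen 5: crossing 1x2. Both 1&3? no. Sum: 0
Gen 6: crossing 3x4. Both 1&3? no. Sum: 0
Gen 7: crossing 4x3. Both 1&3? no. Sum: 0
Gen 8: crossing 3x4. Both 1&3? no. Sum: 0
Gen 9: crossing 1x4. Both 1&3? no. Sum: 0
Gen 10: crossing 4x1. Both 1&3? no. Sum: 0
Gen 11: crossing 4x3. Both 1&3? no. Sum: 0
Gen 12: 1 under 3. Both 1&3? yes. Contrib: -1. Sum: -1
Gen 13: 3 over 1. Both 1&3? yes. Contrib: -1. Sum: -2
Gen 14: crossing 3x4. Both 1&3? no. Sum: -2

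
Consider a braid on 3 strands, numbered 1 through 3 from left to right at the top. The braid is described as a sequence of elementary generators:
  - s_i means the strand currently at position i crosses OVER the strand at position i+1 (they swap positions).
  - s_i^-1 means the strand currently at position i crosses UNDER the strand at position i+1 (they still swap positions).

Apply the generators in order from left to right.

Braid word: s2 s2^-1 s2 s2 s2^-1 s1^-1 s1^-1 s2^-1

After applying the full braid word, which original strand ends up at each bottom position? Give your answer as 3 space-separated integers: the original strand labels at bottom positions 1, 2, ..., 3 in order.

Answer: 1 2 3

Derivation:
Gen 1 (s2): strand 2 crosses over strand 3. Perm now: [1 3 2]
Gen 2 (s2^-1): strand 3 crosses under strand 2. Perm now: [1 2 3]
Gen 3 (s2): strand 2 crosses over strand 3. Perm now: [1 3 2]
Gen 4 (s2): strand 3 crosses over strand 2. Perm now: [1 2 3]
Gen 5 (s2^-1): strand 2 crosses under strand 3. Perm now: [1 3 2]
Gen 6 (s1^-1): strand 1 crosses under strand 3. Perm now: [3 1 2]
Gen 7 (s1^-1): strand 3 crosses under strand 1. Perm now: [1 3 2]
Gen 8 (s2^-1): strand 3 crosses under strand 2. Perm now: [1 2 3]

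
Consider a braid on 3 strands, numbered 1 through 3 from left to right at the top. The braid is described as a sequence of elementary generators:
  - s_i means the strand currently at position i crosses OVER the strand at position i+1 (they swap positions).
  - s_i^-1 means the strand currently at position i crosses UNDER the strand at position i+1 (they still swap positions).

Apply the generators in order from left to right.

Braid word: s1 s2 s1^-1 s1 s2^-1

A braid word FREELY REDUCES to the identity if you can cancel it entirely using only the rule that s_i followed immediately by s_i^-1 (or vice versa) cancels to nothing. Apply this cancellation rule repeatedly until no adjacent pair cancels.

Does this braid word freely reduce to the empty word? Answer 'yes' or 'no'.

Answer: no

Derivation:
Gen 1 (s1): push. Stack: [s1]
Gen 2 (s2): push. Stack: [s1 s2]
Gen 3 (s1^-1): push. Stack: [s1 s2 s1^-1]
Gen 4 (s1): cancels prior s1^-1. Stack: [s1 s2]
Gen 5 (s2^-1): cancels prior s2. Stack: [s1]
Reduced word: s1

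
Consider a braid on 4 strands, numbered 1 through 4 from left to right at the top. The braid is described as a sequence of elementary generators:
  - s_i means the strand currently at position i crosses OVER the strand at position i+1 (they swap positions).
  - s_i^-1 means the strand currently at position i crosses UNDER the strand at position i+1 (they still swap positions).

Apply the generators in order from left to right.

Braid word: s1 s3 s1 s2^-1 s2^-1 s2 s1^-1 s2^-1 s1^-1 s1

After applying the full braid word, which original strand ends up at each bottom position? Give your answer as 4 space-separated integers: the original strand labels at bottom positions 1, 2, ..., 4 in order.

Gen 1 (s1): strand 1 crosses over strand 2. Perm now: [2 1 3 4]
Gen 2 (s3): strand 3 crosses over strand 4. Perm now: [2 1 4 3]
Gen 3 (s1): strand 2 crosses over strand 1. Perm now: [1 2 4 3]
Gen 4 (s2^-1): strand 2 crosses under strand 4. Perm now: [1 4 2 3]
Gen 5 (s2^-1): strand 4 crosses under strand 2. Perm now: [1 2 4 3]
Gen 6 (s2): strand 2 crosses over strand 4. Perm now: [1 4 2 3]
Gen 7 (s1^-1): strand 1 crosses under strand 4. Perm now: [4 1 2 3]
Gen 8 (s2^-1): strand 1 crosses under strand 2. Perm now: [4 2 1 3]
Gen 9 (s1^-1): strand 4 crosses under strand 2. Perm now: [2 4 1 3]
Gen 10 (s1): strand 2 crosses over strand 4. Perm now: [4 2 1 3]

Answer: 4 2 1 3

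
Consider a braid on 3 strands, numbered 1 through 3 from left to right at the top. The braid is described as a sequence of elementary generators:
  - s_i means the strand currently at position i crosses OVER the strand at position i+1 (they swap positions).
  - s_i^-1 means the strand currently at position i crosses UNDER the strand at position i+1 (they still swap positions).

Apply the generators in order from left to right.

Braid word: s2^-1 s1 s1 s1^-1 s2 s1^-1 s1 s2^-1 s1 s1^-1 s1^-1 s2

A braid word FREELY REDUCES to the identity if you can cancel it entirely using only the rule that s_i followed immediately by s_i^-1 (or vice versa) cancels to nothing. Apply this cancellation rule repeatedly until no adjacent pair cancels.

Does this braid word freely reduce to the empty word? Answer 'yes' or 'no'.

Gen 1 (s2^-1): push. Stack: [s2^-1]
Gen 2 (s1): push. Stack: [s2^-1 s1]
Gen 3 (s1): push. Stack: [s2^-1 s1 s1]
Gen 4 (s1^-1): cancels prior s1. Stack: [s2^-1 s1]
Gen 5 (s2): push. Stack: [s2^-1 s1 s2]
Gen 6 (s1^-1): push. Stack: [s2^-1 s1 s2 s1^-1]
Gen 7 (s1): cancels prior s1^-1. Stack: [s2^-1 s1 s2]
Gen 8 (s2^-1): cancels prior s2. Stack: [s2^-1 s1]
Gen 9 (s1): push. Stack: [s2^-1 s1 s1]
Gen 10 (s1^-1): cancels prior s1. Stack: [s2^-1 s1]
Gen 11 (s1^-1): cancels prior s1. Stack: [s2^-1]
Gen 12 (s2): cancels prior s2^-1. Stack: []
Reduced word: (empty)

Answer: yes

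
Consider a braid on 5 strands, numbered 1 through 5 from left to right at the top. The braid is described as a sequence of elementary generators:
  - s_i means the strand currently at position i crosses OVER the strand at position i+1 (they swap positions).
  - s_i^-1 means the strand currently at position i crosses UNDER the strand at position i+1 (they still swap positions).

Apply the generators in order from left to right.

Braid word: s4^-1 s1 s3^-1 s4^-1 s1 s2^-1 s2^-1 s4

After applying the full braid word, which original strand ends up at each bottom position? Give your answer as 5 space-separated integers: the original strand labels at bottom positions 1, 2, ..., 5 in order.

Answer: 1 2 5 3 4

Derivation:
Gen 1 (s4^-1): strand 4 crosses under strand 5. Perm now: [1 2 3 5 4]
Gen 2 (s1): strand 1 crosses over strand 2. Perm now: [2 1 3 5 4]
Gen 3 (s3^-1): strand 3 crosses under strand 5. Perm now: [2 1 5 3 4]
Gen 4 (s4^-1): strand 3 crosses under strand 4. Perm now: [2 1 5 4 3]
Gen 5 (s1): strand 2 crosses over strand 1. Perm now: [1 2 5 4 3]
Gen 6 (s2^-1): strand 2 crosses under strand 5. Perm now: [1 5 2 4 3]
Gen 7 (s2^-1): strand 5 crosses under strand 2. Perm now: [1 2 5 4 3]
Gen 8 (s4): strand 4 crosses over strand 3. Perm now: [1 2 5 3 4]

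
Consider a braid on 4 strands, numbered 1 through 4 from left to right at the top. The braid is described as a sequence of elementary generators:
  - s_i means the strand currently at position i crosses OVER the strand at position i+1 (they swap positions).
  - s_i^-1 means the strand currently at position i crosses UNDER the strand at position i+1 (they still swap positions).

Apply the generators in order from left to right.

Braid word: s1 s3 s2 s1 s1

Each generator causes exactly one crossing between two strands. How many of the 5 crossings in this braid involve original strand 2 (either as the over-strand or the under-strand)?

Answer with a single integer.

Answer: 3

Derivation:
Gen 1: crossing 1x2. Involves strand 2? yes. Count so far: 1
Gen 2: crossing 3x4. Involves strand 2? no. Count so far: 1
Gen 3: crossing 1x4. Involves strand 2? no. Count so far: 1
Gen 4: crossing 2x4. Involves strand 2? yes. Count so far: 2
Gen 5: crossing 4x2. Involves strand 2? yes. Count so far: 3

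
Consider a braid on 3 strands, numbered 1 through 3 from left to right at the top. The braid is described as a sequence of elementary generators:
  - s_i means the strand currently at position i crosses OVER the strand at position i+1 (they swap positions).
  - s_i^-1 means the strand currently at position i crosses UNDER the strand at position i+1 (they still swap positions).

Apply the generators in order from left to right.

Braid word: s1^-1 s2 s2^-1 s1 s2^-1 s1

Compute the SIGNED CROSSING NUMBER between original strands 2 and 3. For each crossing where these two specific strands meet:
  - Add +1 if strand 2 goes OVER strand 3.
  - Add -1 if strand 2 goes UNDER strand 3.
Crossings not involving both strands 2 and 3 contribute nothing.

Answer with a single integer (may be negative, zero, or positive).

Gen 1: crossing 1x2. Both 2&3? no. Sum: 0
Gen 2: crossing 1x3. Both 2&3? no. Sum: 0
Gen 3: crossing 3x1. Both 2&3? no. Sum: 0
Gen 4: crossing 2x1. Both 2&3? no. Sum: 0
Gen 5: 2 under 3. Both 2&3? yes. Contrib: -1. Sum: -1
Gen 6: crossing 1x3. Both 2&3? no. Sum: -1

Answer: -1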